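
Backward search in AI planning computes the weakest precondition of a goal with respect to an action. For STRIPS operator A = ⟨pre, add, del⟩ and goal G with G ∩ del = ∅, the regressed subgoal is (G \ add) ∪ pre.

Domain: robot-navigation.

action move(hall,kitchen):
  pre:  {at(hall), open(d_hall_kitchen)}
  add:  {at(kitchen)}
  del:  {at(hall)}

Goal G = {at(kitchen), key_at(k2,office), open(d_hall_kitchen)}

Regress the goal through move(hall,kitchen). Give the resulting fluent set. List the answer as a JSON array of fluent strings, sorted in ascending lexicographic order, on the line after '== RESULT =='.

Compute (G \ add) ∪ pre:
  G ∩ del = {}  (empty — regression defined)
  G \ add = {at(kitchen), key_at(k2,office), open(d_hall_kitchen)} \ {at(kitchen)} = {key_at(k2,office), open(d_hall_kitchen)}
  ∪ pre   = {key_at(k2,office), open(d_hall_kitchen)} ∪ {at(hall), open(d_hall_kitchen)}
          = {at(hall), key_at(k2,office), open(d_hall_kitchen)}

== RESULT ==
["at(hall)", "key_at(k2,office)", "open(d_hall_kitchen)"]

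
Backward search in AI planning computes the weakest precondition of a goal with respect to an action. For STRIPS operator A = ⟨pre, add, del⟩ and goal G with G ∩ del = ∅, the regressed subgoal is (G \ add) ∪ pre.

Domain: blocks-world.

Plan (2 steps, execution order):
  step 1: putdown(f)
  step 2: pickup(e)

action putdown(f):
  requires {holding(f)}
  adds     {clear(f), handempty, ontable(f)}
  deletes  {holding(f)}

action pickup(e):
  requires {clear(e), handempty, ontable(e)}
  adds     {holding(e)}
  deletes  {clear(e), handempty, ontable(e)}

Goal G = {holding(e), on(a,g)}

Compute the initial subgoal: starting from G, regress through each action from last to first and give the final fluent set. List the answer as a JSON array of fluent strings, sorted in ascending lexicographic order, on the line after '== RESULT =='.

Regress step by step:
  through step 2 (pickup(e)): drop {holding(e)}, keep {on(a,g)}, require {clear(e), handempty, ontable(e)}
    → {clear(e), handempty, on(a,g), ontable(e)}
  through step 1 (putdown(f)): drop {handempty}, keep {clear(e), on(a,g), ontable(e)}, require {holding(f)}
    → {clear(e), holding(f), on(a,g), ontable(e)}

== RESULT ==
["clear(e)", "holding(f)", "on(a,g)", "ontable(e)"]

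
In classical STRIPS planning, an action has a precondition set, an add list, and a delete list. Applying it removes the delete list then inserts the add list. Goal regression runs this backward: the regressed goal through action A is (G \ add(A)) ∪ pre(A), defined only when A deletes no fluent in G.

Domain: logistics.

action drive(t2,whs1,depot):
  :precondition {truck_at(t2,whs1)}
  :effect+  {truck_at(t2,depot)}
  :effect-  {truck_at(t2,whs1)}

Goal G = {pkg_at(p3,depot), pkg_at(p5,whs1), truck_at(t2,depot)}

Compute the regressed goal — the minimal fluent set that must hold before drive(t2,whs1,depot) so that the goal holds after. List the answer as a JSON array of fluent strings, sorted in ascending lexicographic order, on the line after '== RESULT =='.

Regress:
  G ∩ del = {}  (empty — regression defined)
  G \ add = {pkg_at(p3,depot), pkg_at(p5,whs1), truck_at(t2,depot)} \ {truck_at(t2,depot)} = {pkg_at(p3,depot), pkg_at(p5,whs1)}
  ∪ pre   = {pkg_at(p3,depot), pkg_at(p5,whs1)} ∪ {truck_at(t2,whs1)}
          = {pkg_at(p3,depot), pkg_at(p5,whs1), truck_at(t2,whs1)}

== RESULT ==
["pkg_at(p3,depot)", "pkg_at(p5,whs1)", "truck_at(t2,whs1)"]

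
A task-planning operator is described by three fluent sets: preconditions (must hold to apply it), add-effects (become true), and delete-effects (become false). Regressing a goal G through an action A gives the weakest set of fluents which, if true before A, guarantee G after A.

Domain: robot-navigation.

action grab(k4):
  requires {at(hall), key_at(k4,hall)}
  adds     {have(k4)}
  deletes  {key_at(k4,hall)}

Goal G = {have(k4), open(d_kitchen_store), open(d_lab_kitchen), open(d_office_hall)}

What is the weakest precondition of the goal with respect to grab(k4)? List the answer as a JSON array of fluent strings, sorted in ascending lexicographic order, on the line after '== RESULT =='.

Regress:
  G ∩ del = {}  (empty — regression defined)
  G \ add = {have(k4), open(d_kitchen_store), open(d_lab_kitchen), open(d_office_hall)} \ {have(k4)} = {open(d_kitchen_store), open(d_lab_kitchen), open(d_office_hall)}
  ∪ pre   = {open(d_kitchen_store), open(d_lab_kitchen), open(d_office_hall)} ∪ {at(hall), key_at(k4,hall)}
          = {at(hall), key_at(k4,hall), open(d_kitchen_store), open(d_lab_kitchen), open(d_office_hall)}

== RESULT ==
["at(hall)", "key_at(k4,hall)", "open(d_kitchen_store)", "open(d_lab_kitchen)", "open(d_office_hall)"]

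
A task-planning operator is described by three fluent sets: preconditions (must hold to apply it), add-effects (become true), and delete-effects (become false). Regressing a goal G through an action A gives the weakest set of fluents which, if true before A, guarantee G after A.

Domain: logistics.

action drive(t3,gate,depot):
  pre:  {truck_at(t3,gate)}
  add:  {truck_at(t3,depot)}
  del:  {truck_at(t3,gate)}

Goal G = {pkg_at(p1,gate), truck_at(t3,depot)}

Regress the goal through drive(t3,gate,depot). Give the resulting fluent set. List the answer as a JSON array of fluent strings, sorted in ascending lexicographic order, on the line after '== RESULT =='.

Regress:
  G ∩ del = {}  (empty — regression defined)
  G \ add = {pkg_at(p1,gate), truck_at(t3,depot)} \ {truck_at(t3,depot)} = {pkg_at(p1,gate)}
  ∪ pre   = {pkg_at(p1,gate)} ∪ {truck_at(t3,gate)}
          = {pkg_at(p1,gate), truck_at(t3,gate)}

== RESULT ==
["pkg_at(p1,gate)", "truck_at(t3,gate)"]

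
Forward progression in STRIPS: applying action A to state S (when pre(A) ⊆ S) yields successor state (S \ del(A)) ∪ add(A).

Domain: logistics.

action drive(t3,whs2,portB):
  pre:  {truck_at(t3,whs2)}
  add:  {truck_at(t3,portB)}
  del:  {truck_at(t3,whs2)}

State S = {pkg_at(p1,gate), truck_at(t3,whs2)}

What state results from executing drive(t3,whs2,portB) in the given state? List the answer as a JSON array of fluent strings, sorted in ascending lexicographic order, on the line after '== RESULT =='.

Compute (S \ del) ∪ add:
  pre ⊆ S: {truck_at(t3,whs2)} ⊆ S  — applicable
  S \ del = {pkg_at(p1,gate)}
  ∪ add   = {pkg_at(p1,gate), truck_at(t3,portB)}

== RESULT ==
["pkg_at(p1,gate)", "truck_at(t3,portB)"]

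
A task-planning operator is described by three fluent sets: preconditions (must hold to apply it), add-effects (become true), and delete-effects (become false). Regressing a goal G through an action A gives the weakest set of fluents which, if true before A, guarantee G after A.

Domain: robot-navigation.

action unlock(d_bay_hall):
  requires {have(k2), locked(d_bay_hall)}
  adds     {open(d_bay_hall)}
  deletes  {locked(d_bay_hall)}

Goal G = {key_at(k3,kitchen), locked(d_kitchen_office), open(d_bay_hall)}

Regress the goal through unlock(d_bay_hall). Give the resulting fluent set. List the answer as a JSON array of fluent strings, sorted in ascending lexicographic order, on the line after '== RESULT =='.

Compute (G \ add) ∪ pre:
  G ∩ del = {}  (empty — regression defined)
  G \ add = {key_at(k3,kitchen), locked(d_kitchen_office), open(d_bay_hall)} \ {open(d_bay_hall)} = {key_at(k3,kitchen), locked(d_kitchen_office)}
  ∪ pre   = {key_at(k3,kitchen), locked(d_kitchen_office)} ∪ {have(k2), locked(d_bay_hall)}
          = {have(k2), key_at(k3,kitchen), locked(d_bay_hall), locked(d_kitchen_office)}

== RESULT ==
["have(k2)", "key_at(k3,kitchen)", "locked(d_bay_hall)", "locked(d_kitchen_office)"]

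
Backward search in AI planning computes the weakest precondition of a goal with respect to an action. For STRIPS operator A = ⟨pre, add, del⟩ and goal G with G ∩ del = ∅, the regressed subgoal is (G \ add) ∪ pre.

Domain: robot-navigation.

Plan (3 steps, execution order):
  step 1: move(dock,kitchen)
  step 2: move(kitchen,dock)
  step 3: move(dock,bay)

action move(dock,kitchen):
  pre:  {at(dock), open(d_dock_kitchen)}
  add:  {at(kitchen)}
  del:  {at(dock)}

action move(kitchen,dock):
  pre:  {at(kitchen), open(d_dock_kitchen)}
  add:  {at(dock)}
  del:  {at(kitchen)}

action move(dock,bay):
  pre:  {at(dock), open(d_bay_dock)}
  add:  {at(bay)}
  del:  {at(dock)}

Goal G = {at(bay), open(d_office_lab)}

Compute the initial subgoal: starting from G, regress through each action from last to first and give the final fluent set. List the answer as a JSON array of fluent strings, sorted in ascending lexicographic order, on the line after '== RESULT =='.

Regress step by step:
  through step 3 (move(dock,bay)): drop {at(bay)}, keep {open(d_office_lab)}, require {at(dock), open(d_bay_dock)}
    → {at(dock), open(d_bay_dock), open(d_office_lab)}
  through step 2 (move(kitchen,dock)): drop {at(dock)}, keep {open(d_bay_dock), open(d_office_lab)}, require {at(kitchen), open(d_dock_kitchen)}
    → {at(kitchen), open(d_bay_dock), open(d_dock_kitchen), open(d_office_lab)}
  through step 1 (move(dock,kitchen)): drop {at(kitchen)}, keep {open(d_bay_dock), open(d_dock_kitchen), open(d_office_lab)}, require {at(dock), open(d_dock_kitchen)}
    → {at(dock), open(d_bay_dock), open(d_dock_kitchen), open(d_office_lab)}

== RESULT ==
["at(dock)", "open(d_bay_dock)", "open(d_dock_kitchen)", "open(d_office_lab)"]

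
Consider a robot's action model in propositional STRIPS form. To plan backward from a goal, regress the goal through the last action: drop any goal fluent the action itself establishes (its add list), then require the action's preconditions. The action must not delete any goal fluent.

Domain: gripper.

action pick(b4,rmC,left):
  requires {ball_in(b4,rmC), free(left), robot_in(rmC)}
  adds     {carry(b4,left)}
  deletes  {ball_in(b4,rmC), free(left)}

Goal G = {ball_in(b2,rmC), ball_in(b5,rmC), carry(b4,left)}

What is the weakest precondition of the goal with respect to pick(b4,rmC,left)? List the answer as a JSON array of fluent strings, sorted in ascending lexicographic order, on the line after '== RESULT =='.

Compute (G \ add) ∪ pre:
  G ∩ del = {}  (empty — regression defined)
  G \ add = {ball_in(b2,rmC), ball_in(b5,rmC), carry(b4,left)} \ {carry(b4,left)} = {ball_in(b2,rmC), ball_in(b5,rmC)}
  ∪ pre   = {ball_in(b2,rmC), ball_in(b5,rmC)} ∪ {ball_in(b4,rmC), free(left), robot_in(rmC)}
          = {ball_in(b2,rmC), ball_in(b4,rmC), ball_in(b5,rmC), free(left), robot_in(rmC)}

== RESULT ==
["ball_in(b2,rmC)", "ball_in(b4,rmC)", "ball_in(b5,rmC)", "free(left)", "robot_in(rmC)"]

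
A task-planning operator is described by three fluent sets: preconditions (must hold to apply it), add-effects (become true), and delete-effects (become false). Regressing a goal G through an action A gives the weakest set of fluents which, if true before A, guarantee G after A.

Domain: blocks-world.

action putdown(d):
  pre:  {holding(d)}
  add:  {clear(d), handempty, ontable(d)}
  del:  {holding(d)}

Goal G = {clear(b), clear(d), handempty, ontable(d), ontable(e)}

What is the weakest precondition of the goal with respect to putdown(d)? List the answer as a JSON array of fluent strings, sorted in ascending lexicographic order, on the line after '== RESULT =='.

Compute (G \ add) ∪ pre:
  G ∩ del = {}  (empty — regression defined)
  G \ add = {clear(b), clear(d), handempty, ontable(d), ontable(e)} \ {clear(d), handempty, ontable(d)} = {clear(b), ontable(e)}
  ∪ pre   = {clear(b), ontable(e)} ∪ {holding(d)}
          = {clear(b), holding(d), ontable(e)}

== RESULT ==
["clear(b)", "holding(d)", "ontable(e)"]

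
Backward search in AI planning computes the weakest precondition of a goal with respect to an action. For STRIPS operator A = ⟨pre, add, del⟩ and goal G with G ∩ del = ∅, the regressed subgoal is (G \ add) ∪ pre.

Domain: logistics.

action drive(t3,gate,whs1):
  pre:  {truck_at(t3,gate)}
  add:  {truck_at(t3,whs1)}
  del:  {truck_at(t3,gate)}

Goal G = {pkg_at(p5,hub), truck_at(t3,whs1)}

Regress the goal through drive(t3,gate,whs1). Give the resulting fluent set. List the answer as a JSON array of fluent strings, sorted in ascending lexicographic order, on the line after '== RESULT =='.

Regress:
  G ∩ del = {}  (empty — regression defined)
  G \ add = {pkg_at(p5,hub), truck_at(t3,whs1)} \ {truck_at(t3,whs1)} = {pkg_at(p5,hub)}
  ∪ pre   = {pkg_at(p5,hub)} ∪ {truck_at(t3,gate)}
          = {pkg_at(p5,hub), truck_at(t3,gate)}

== RESULT ==
["pkg_at(p5,hub)", "truck_at(t3,gate)"]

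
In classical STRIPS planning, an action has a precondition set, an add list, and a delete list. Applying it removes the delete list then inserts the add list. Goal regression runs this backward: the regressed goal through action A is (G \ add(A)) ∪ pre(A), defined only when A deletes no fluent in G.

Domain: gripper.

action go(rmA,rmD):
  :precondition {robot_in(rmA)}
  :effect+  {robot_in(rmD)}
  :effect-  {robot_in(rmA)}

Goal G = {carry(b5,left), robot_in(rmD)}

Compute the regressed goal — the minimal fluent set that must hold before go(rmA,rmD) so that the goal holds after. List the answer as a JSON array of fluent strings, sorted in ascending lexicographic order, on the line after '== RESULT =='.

Compute (G \ add) ∪ pre:
  G ∩ del = {}  (empty — regression defined)
  G \ add = {carry(b5,left), robot_in(rmD)} \ {robot_in(rmD)} = {carry(b5,left)}
  ∪ pre   = {carry(b5,left)} ∪ {robot_in(rmA)}
          = {carry(b5,left), robot_in(rmA)}

== RESULT ==
["carry(b5,left)", "robot_in(rmA)"]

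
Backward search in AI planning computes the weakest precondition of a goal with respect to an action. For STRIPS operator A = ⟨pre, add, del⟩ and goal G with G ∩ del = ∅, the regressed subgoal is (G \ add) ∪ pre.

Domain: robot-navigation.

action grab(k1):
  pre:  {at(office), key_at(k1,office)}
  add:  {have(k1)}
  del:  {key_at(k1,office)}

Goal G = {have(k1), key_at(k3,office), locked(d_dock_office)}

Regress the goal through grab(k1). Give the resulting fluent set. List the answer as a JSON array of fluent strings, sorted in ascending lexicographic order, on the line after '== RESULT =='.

Regress:
  G ∩ del = {}  (empty — regression defined)
  G \ add = {have(k1), key_at(k3,office), locked(d_dock_office)} \ {have(k1)} = {key_at(k3,office), locked(d_dock_office)}
  ∪ pre   = {key_at(k3,office), locked(d_dock_office)} ∪ {at(office), key_at(k1,office)}
          = {at(office), key_at(k1,office), key_at(k3,office), locked(d_dock_office)}

== RESULT ==
["at(office)", "key_at(k1,office)", "key_at(k3,office)", "locked(d_dock_office)"]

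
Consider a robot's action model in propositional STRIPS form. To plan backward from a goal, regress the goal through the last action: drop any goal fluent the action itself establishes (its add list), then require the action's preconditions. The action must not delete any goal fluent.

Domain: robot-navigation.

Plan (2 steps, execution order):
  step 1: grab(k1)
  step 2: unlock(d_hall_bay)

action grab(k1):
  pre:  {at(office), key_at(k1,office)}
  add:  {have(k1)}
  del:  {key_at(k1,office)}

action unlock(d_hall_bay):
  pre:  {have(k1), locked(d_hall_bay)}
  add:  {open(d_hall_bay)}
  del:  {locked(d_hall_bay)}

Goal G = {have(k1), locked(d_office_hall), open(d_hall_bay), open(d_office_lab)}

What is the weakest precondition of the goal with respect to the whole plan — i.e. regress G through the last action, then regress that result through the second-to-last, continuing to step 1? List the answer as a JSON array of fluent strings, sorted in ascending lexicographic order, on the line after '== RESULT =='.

Work backward from the goal:
  through step 2 (unlock(d_hall_bay)): drop {open(d_hall_bay)}, keep {have(k1), locked(d_office_hall), open(d_office_lab)}, require {have(k1), locked(d_hall_bay)}
    → {have(k1), locked(d_hall_bay), locked(d_office_hall), open(d_office_lab)}
  through step 1 (grab(k1)): drop {have(k1)}, keep {locked(d_hall_bay), locked(d_office_hall), open(d_office_lab)}, require {at(office), key_at(k1,office)}
    → {at(office), key_at(k1,office), locked(d_hall_bay), locked(d_office_hall), open(d_office_lab)}

== RESULT ==
["at(office)", "key_at(k1,office)", "locked(d_hall_bay)", "locked(d_office_hall)", "open(d_office_lab)"]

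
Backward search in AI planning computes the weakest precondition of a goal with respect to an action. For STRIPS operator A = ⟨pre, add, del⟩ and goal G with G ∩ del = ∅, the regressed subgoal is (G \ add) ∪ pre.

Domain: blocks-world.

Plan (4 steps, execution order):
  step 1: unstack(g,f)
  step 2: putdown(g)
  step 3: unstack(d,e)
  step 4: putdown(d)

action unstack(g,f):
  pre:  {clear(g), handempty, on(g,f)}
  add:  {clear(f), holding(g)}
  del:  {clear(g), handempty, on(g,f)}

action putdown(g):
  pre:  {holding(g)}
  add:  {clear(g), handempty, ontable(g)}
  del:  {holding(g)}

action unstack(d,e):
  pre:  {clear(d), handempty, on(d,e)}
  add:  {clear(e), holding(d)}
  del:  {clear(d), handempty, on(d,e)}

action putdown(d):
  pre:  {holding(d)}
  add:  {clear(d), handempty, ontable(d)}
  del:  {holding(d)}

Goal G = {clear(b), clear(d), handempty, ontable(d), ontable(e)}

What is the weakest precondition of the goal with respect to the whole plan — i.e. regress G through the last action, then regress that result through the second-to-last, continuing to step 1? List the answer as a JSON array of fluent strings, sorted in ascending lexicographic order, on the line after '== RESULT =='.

Work backward from the goal:
  through step 4 (putdown(d)): drop {clear(d), handempty, ontable(d)}, keep {clear(b), ontable(e)}, require {holding(d)}
    → {clear(b), holding(d), ontable(e)}
  through step 3 (unstack(d,e)): drop {holding(d)}, keep {clear(b), ontable(e)}, require {clear(d), handempty, on(d,e)}
    → {clear(b), clear(d), handempty, on(d,e), ontable(e)}
  through step 2 (putdown(g)): drop {handempty}, keep {clear(b), clear(d), on(d,e), ontable(e)}, require {holding(g)}
    → {clear(b), clear(d), holding(g), on(d,e), ontable(e)}
  through step 1 (unstack(g,f)): drop {holding(g)}, keep {clear(b), clear(d), on(d,e), ontable(e)}, require {clear(g), handempty, on(g,f)}
    → {clear(b), clear(d), clear(g), handempty, on(d,e), on(g,f), ontable(e)}

== RESULT ==
["clear(b)", "clear(d)", "clear(g)", "handempty", "on(d,e)", "on(g,f)", "ontable(e)"]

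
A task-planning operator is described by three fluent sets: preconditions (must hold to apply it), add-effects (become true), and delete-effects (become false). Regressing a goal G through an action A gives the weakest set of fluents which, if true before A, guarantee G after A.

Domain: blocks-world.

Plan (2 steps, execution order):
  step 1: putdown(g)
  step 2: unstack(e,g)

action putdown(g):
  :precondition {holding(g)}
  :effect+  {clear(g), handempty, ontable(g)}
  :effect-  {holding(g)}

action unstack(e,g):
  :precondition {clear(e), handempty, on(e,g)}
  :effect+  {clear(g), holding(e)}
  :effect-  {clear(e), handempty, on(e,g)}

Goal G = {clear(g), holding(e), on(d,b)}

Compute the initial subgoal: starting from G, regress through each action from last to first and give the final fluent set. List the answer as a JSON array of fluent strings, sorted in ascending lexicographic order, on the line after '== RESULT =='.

Work backward from the goal:
  through step 2 (unstack(e,g)): drop {clear(g), holding(e)}, keep {on(d,b)}, require {clear(e), handempty, on(e,g)}
    → {clear(e), handempty, on(d,b), on(e,g)}
  through step 1 (putdown(g)): drop {handempty}, keep {clear(e), on(d,b), on(e,g)}, require {holding(g)}
    → {clear(e), holding(g), on(d,b), on(e,g)}

== RESULT ==
["clear(e)", "holding(g)", "on(d,b)", "on(e,g)"]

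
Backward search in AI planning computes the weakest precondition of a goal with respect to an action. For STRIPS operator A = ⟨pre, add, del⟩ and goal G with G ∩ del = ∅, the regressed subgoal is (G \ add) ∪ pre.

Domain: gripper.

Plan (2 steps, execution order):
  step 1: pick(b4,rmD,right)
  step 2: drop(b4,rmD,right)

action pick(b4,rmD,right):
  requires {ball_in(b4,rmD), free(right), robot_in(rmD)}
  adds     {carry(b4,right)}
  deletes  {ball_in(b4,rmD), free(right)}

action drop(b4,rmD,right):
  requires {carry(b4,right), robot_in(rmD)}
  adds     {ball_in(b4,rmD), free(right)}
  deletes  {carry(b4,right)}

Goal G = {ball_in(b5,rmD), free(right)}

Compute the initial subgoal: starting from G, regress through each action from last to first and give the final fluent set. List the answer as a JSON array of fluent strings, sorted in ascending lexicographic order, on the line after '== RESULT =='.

Work backward from the goal:
  through step 2 (drop(b4,rmD,right)): drop {free(right)}, keep {ball_in(b5,rmD)}, require {carry(b4,right), robot_in(rmD)}
    → {ball_in(b5,rmD), carry(b4,right), robot_in(rmD)}
  through step 1 (pick(b4,rmD,right)): drop {carry(b4,right)}, keep {ball_in(b5,rmD), robot_in(rmD)}, require {ball_in(b4,rmD), free(right), robot_in(rmD)}
    → {ball_in(b4,rmD), ball_in(b5,rmD), free(right), robot_in(rmD)}

== RESULT ==
["ball_in(b4,rmD)", "ball_in(b5,rmD)", "free(right)", "robot_in(rmD)"]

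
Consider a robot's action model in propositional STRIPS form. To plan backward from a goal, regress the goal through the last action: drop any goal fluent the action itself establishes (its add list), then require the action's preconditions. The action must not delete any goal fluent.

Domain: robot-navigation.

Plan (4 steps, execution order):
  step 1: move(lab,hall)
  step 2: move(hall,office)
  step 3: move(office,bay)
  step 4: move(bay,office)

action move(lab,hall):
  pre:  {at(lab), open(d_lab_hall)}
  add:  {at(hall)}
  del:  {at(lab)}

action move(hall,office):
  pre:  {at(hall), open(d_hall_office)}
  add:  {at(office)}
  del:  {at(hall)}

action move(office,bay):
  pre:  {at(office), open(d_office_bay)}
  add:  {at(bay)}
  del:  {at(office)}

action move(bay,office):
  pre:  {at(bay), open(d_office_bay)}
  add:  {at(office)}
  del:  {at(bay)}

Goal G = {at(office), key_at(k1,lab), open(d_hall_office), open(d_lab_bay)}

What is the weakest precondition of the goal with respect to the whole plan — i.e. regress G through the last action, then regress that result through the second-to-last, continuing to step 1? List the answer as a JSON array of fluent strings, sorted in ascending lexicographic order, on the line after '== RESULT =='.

Work backward from the goal:
  through step 4 (move(bay,office)): drop {at(office)}, keep {key_at(k1,lab), open(d_hall_office), open(d_lab_bay)}, require {at(bay), open(d_office_bay)}
    → {at(bay), key_at(k1,lab), open(d_hall_office), open(d_lab_bay), open(d_office_bay)}
  through step 3 (move(office,bay)): drop {at(bay)}, keep {key_at(k1,lab), open(d_hall_office), open(d_lab_bay), open(d_office_bay)}, require {at(office), open(d_office_bay)}
    → {at(office), key_at(k1,lab), open(d_hall_office), open(d_lab_bay), open(d_office_bay)}
  through step 2 (move(hall,office)): drop {at(office)}, keep {key_at(k1,lab), open(d_hall_office), open(d_lab_bay), open(d_office_bay)}, require {at(hall), open(d_hall_office)}
    → {at(hall), key_at(k1,lab), open(d_hall_office), open(d_lab_bay), open(d_office_bay)}
  through step 1 (move(lab,hall)): drop {at(hall)}, keep {key_at(k1,lab), open(d_hall_office), open(d_lab_bay), open(d_office_bay)}, require {at(lab), open(d_lab_hall)}
    → {at(lab), key_at(k1,lab), open(d_hall_office), open(d_lab_bay), open(d_lab_hall), open(d_office_bay)}

== RESULT ==
["at(lab)", "key_at(k1,lab)", "open(d_hall_office)", "open(d_lab_bay)", "open(d_lab_hall)", "open(d_office_bay)"]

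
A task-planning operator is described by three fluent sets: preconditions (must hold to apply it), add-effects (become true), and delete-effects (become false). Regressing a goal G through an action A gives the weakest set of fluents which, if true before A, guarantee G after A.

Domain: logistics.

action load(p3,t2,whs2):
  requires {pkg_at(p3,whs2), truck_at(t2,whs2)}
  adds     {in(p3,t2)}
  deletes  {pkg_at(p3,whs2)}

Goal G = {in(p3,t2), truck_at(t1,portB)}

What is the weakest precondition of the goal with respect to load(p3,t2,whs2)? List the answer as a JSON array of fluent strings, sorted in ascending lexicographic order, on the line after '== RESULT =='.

Compute (G \ add) ∪ pre:
  G ∩ del = {}  (empty — regression defined)
  G \ add = {in(p3,t2), truck_at(t1,portB)} \ {in(p3,t2)} = {truck_at(t1,portB)}
  ∪ pre   = {truck_at(t1,portB)} ∪ {pkg_at(p3,whs2), truck_at(t2,whs2)}
          = {pkg_at(p3,whs2), truck_at(t1,portB), truck_at(t2,whs2)}

== RESULT ==
["pkg_at(p3,whs2)", "truck_at(t1,portB)", "truck_at(t2,whs2)"]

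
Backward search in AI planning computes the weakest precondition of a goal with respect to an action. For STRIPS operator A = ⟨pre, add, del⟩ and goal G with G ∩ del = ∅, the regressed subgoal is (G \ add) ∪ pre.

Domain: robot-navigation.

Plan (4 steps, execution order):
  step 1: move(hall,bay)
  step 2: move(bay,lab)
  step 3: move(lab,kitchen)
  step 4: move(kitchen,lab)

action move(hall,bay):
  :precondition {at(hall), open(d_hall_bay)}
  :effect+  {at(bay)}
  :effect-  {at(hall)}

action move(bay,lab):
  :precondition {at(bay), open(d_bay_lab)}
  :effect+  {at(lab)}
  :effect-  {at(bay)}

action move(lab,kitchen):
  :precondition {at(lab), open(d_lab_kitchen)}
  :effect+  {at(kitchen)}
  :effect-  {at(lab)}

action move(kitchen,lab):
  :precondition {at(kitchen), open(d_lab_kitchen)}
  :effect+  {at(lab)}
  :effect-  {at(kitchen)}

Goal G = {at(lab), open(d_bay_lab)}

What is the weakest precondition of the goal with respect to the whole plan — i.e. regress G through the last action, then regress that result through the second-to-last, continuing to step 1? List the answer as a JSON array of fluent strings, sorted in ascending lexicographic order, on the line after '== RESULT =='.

Regress step by step:
  through step 4 (move(kitchen,lab)): drop {at(lab)}, keep {open(d_bay_lab)}, require {at(kitchen), open(d_lab_kitchen)}
    → {at(kitchen), open(d_bay_lab), open(d_lab_kitchen)}
  through step 3 (move(lab,kitchen)): drop {at(kitchen)}, keep {open(d_bay_lab), open(d_lab_kitchen)}, require {at(lab), open(d_lab_kitchen)}
    → {at(lab), open(d_bay_lab), open(d_lab_kitchen)}
  through step 2 (move(bay,lab)): drop {at(lab)}, keep {open(d_bay_lab), open(d_lab_kitchen)}, require {at(bay), open(d_bay_lab)}
    → {at(bay), open(d_bay_lab), open(d_lab_kitchen)}
  through step 1 (move(hall,bay)): drop {at(bay)}, keep {open(d_bay_lab), open(d_lab_kitchen)}, require {at(hall), open(d_hall_bay)}
    → {at(hall), open(d_bay_lab), open(d_hall_bay), open(d_lab_kitchen)}

== RESULT ==
["at(hall)", "open(d_bay_lab)", "open(d_hall_bay)", "open(d_lab_kitchen)"]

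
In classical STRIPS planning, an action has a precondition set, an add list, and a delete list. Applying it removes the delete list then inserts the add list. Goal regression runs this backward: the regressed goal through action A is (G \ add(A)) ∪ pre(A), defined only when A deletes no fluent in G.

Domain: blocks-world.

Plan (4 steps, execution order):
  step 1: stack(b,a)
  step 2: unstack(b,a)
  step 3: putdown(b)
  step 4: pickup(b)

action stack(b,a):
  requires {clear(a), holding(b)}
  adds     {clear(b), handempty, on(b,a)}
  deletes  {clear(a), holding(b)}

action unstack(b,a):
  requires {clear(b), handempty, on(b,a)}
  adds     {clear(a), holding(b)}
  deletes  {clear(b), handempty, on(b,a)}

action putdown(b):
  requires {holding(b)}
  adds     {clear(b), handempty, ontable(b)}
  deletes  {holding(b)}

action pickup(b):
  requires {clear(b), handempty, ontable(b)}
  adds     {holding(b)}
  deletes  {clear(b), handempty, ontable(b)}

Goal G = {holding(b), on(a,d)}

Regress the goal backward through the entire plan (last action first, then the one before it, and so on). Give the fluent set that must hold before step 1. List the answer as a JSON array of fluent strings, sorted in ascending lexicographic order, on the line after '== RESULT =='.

Regress step by step:
  through step 4 (pickup(b)): drop {holding(b)}, keep {on(a,d)}, require {clear(b), handempty, ontable(b)}
    → {clear(b), handempty, on(a,d), ontable(b)}
  through step 3 (putdown(b)): drop {clear(b), handempty, ontable(b)}, keep {on(a,d)}, require {holding(b)}
    → {holding(b), on(a,d)}
  through step 2 (unstack(b,a)): drop {holding(b)}, keep {on(a,d)}, require {clear(b), handempty, on(b,a)}
    → {clear(b), handempty, on(a,d), on(b,a)}
  through step 1 (stack(b,a)): drop {clear(b), handempty, on(b,a)}, keep {on(a,d)}, require {clear(a), holding(b)}
    → {clear(a), holding(b), on(a,d)}

== RESULT ==
["clear(a)", "holding(b)", "on(a,d)"]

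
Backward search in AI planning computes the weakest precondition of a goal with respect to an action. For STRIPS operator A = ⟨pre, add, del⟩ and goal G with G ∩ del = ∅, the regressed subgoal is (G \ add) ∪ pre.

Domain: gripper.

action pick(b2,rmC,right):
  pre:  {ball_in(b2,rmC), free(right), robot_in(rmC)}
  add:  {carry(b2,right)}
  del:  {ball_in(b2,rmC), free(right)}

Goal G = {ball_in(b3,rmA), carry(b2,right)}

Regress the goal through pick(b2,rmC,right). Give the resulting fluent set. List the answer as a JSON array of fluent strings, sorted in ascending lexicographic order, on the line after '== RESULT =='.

Compute (G \ add) ∪ pre:
  G ∩ del = {}  (empty — regression defined)
  G \ add = {ball_in(b3,rmA), carry(b2,right)} \ {carry(b2,right)} = {ball_in(b3,rmA)}
  ∪ pre   = {ball_in(b3,rmA)} ∪ {ball_in(b2,rmC), free(right), robot_in(rmC)}
          = {ball_in(b2,rmC), ball_in(b3,rmA), free(right), robot_in(rmC)}

== RESULT ==
["ball_in(b2,rmC)", "ball_in(b3,rmA)", "free(right)", "robot_in(rmC)"]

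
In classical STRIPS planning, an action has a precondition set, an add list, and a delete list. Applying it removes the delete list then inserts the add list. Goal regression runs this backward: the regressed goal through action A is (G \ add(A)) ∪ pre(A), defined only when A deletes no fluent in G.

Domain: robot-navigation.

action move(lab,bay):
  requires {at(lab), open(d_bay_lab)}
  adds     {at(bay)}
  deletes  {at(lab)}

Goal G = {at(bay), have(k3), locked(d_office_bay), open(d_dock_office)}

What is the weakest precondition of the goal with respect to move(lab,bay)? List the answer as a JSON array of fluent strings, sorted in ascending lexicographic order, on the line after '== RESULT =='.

Regress:
  G ∩ del = {}  (empty — regression defined)
  G \ add = {at(bay), have(k3), locked(d_office_bay), open(d_dock_office)} \ {at(bay)} = {have(k3), locked(d_office_bay), open(d_dock_office)}
  ∪ pre   = {have(k3), locked(d_office_bay), open(d_dock_office)} ∪ {at(lab), open(d_bay_lab)}
          = {at(lab), have(k3), locked(d_office_bay), open(d_bay_lab), open(d_dock_office)}

== RESULT ==
["at(lab)", "have(k3)", "locked(d_office_bay)", "open(d_bay_lab)", "open(d_dock_office)"]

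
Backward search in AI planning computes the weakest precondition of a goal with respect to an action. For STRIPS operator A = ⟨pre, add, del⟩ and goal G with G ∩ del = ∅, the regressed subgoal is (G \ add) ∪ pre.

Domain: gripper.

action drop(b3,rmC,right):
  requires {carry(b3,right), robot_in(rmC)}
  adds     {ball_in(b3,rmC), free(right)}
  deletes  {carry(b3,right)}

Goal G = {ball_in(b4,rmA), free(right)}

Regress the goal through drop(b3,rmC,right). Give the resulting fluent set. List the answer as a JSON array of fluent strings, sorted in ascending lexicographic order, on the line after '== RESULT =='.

Regress:
  G ∩ del = {}  (empty — regression defined)
  G \ add = {ball_in(b4,rmA), free(right)} \ {ball_in(b3,rmC), free(right)} = {ball_in(b4,rmA)}
  ∪ pre   = {ball_in(b4,rmA)} ∪ {carry(b3,right), robot_in(rmC)}
          = {ball_in(b4,rmA), carry(b3,right), robot_in(rmC)}

== RESULT ==
["ball_in(b4,rmA)", "carry(b3,right)", "robot_in(rmC)"]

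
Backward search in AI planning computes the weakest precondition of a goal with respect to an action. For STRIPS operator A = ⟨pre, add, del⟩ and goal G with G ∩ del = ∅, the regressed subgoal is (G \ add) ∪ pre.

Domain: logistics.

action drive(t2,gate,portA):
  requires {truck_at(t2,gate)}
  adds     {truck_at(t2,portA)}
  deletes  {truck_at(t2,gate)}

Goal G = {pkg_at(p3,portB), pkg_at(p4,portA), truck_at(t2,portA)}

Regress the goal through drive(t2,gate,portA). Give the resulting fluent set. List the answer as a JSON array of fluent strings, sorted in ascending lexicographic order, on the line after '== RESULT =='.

Compute (G \ add) ∪ pre:
  G ∩ del = {}  (empty — regression defined)
  G \ add = {pkg_at(p3,portB), pkg_at(p4,portA), truck_at(t2,portA)} \ {truck_at(t2,portA)} = {pkg_at(p3,portB), pkg_at(p4,portA)}
  ∪ pre   = {pkg_at(p3,portB), pkg_at(p4,portA)} ∪ {truck_at(t2,gate)}
          = {pkg_at(p3,portB), pkg_at(p4,portA), truck_at(t2,gate)}

== RESULT ==
["pkg_at(p3,portB)", "pkg_at(p4,portA)", "truck_at(t2,gate)"]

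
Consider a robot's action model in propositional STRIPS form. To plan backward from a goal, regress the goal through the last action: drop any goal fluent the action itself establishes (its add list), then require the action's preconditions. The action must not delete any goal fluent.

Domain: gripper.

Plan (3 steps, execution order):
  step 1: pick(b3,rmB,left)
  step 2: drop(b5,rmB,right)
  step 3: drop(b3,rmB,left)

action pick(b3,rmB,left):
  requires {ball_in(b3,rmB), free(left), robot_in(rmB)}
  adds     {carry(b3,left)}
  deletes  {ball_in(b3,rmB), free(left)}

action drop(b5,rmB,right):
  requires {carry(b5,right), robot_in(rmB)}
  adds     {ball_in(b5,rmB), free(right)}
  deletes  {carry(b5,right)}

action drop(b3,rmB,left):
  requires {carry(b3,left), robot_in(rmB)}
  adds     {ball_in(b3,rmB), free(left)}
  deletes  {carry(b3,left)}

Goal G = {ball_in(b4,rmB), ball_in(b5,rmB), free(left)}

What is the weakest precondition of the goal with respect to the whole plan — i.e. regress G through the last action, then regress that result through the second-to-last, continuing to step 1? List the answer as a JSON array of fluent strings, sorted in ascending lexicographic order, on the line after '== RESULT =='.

Work backward from the goal:
  through step 3 (drop(b3,rmB,left)): drop {free(left)}, keep {ball_in(b4,rmB), ball_in(b5,rmB)}, require {carry(b3,left), robot_in(rmB)}
    → {ball_in(b4,rmB), ball_in(b5,rmB), carry(b3,left), robot_in(rmB)}
  through step 2 (drop(b5,rmB,right)): drop {ball_in(b5,rmB)}, keep {ball_in(b4,rmB), carry(b3,left), robot_in(rmB)}, require {carry(b5,right), robot_in(rmB)}
    → {ball_in(b4,rmB), carry(b3,left), carry(b5,right), robot_in(rmB)}
  through step 1 (pick(b3,rmB,left)): drop {carry(b3,left)}, keep {ball_in(b4,rmB), carry(b5,right), robot_in(rmB)}, require {ball_in(b3,rmB), free(left), robot_in(rmB)}
    → {ball_in(b3,rmB), ball_in(b4,rmB), carry(b5,right), free(left), robot_in(rmB)}

== RESULT ==
["ball_in(b3,rmB)", "ball_in(b4,rmB)", "carry(b5,right)", "free(left)", "robot_in(rmB)"]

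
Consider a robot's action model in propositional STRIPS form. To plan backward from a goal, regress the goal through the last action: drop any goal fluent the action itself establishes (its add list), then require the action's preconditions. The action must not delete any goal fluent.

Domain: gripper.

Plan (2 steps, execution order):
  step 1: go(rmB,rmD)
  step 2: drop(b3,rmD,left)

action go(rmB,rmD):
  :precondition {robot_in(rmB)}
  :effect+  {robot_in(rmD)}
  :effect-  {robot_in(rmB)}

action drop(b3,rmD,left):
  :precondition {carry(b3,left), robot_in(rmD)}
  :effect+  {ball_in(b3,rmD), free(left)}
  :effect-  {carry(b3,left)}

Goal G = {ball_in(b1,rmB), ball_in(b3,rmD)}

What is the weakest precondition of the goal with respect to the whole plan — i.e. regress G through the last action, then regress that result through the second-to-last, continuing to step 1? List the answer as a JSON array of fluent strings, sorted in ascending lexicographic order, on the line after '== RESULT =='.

Work backward from the goal:
  through step 2 (drop(b3,rmD,left)): drop {ball_in(b3,rmD)}, keep {ball_in(b1,rmB)}, require {carry(b3,left), robot_in(rmD)}
    → {ball_in(b1,rmB), carry(b3,left), robot_in(rmD)}
  through step 1 (go(rmB,rmD)): drop {robot_in(rmD)}, keep {ball_in(b1,rmB), carry(b3,left)}, require {robot_in(rmB)}
    → {ball_in(b1,rmB), carry(b3,left), robot_in(rmB)}

== RESULT ==
["ball_in(b1,rmB)", "carry(b3,left)", "robot_in(rmB)"]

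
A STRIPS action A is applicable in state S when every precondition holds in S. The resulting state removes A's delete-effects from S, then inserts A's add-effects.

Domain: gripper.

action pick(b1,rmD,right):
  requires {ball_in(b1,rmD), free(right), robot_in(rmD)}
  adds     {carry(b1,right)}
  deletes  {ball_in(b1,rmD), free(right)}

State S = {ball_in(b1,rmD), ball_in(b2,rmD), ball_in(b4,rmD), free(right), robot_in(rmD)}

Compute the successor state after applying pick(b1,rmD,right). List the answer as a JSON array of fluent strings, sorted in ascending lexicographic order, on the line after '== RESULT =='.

Compute (S \ del) ∪ add:
  pre ⊆ S: {ball_in(b1,rmD), free(right), robot_in(rmD)} ⊆ S  — applicable
  S \ del = {ball_in(b2,rmD), ball_in(b4,rmD), robot_in(rmD)}
  ∪ add   = {ball_in(b2,rmD), ball_in(b4,rmD), carry(b1,right), robot_in(rmD)}

== RESULT ==
["ball_in(b2,rmD)", "ball_in(b4,rmD)", "carry(b1,right)", "robot_in(rmD)"]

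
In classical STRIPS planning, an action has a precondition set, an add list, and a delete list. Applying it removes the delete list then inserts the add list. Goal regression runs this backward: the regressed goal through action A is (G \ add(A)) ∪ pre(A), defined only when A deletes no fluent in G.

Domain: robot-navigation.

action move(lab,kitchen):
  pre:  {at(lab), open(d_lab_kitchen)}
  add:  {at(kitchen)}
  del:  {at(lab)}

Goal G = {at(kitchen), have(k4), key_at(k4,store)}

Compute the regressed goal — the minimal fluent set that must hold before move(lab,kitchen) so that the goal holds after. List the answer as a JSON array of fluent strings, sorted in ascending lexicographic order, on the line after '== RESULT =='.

Compute (G \ add) ∪ pre:
  G ∩ del = {}  (empty — regression defined)
  G \ add = {at(kitchen), have(k4), key_at(k4,store)} \ {at(kitchen)} = {have(k4), key_at(k4,store)}
  ∪ pre   = {have(k4), key_at(k4,store)} ∪ {at(lab), open(d_lab_kitchen)}
          = {at(lab), have(k4), key_at(k4,store), open(d_lab_kitchen)}

== RESULT ==
["at(lab)", "have(k4)", "key_at(k4,store)", "open(d_lab_kitchen)"]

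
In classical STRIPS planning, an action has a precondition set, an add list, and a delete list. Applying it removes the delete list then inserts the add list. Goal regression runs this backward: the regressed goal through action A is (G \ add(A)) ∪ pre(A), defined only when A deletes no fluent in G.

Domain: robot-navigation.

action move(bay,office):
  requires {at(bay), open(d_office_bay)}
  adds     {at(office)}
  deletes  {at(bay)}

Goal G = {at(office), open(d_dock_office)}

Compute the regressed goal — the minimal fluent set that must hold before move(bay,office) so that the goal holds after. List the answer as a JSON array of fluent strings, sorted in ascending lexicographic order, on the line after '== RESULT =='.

Compute (G \ add) ∪ pre:
  G ∩ del = {}  (empty — regression defined)
  G \ add = {at(office), open(d_dock_office)} \ {at(office)} = {open(d_dock_office)}
  ∪ pre   = {open(d_dock_office)} ∪ {at(bay), open(d_office_bay)}
          = {at(bay), open(d_dock_office), open(d_office_bay)}

== RESULT ==
["at(bay)", "open(d_dock_office)", "open(d_office_bay)"]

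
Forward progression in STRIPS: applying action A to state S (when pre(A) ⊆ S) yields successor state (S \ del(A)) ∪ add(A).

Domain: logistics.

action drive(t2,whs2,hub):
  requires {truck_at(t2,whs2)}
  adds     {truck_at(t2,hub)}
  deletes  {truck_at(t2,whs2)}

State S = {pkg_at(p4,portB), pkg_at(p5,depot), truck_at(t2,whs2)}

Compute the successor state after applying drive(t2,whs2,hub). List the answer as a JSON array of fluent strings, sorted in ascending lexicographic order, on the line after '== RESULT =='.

Compute (S \ del) ∪ add:
  pre ⊆ S: {truck_at(t2,whs2)} ⊆ S  — applicable
  S \ del = {pkg_at(p4,portB), pkg_at(p5,depot)}
  ∪ add   = {pkg_at(p4,portB), pkg_at(p5,depot), truck_at(t2,hub)}

== RESULT ==
["pkg_at(p4,portB)", "pkg_at(p5,depot)", "truck_at(t2,hub)"]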